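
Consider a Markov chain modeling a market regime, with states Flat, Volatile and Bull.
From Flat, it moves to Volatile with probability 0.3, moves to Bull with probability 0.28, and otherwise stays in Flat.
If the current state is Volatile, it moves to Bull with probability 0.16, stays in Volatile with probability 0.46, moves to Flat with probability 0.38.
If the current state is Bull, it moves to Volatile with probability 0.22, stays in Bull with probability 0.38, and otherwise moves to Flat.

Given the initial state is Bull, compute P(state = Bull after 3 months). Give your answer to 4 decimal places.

Propagate the distribution vector 3 months from Bull.
After 0 months: (0.0000, 0.0000, 1.0000)
After 1 month: (0.4000, 0.2200, 0.3800)
After 2 months: (0.4036, 0.3048, 0.2916)
After 3 months: (0.4020, 0.3254, 0.2726)
P(in Bull after 3 months) = 0.2726

0.2726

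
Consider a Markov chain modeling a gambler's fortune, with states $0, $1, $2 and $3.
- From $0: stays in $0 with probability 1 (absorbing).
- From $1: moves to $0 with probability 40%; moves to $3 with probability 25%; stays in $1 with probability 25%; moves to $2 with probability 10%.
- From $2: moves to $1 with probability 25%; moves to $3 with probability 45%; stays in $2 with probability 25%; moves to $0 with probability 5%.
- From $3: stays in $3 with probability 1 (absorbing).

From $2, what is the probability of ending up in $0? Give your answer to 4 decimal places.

0.2558

Let h(s) be the probability of absorption at $0 starting from transient state s. Then h($0) = 1 and h($3) = 0. By first-step analysis:
h($1) = 0.4·1 + 0.25·h($1) + 0.1·h($2) + 0.25·0
h($2) = 0.05·1 + 0.25·h($1) + 0.25·h($2) + 0.45·0
Solving: h($1) = 0.5674, h($2) = 0.2558.
Starting from $2, the probability is 0.2558.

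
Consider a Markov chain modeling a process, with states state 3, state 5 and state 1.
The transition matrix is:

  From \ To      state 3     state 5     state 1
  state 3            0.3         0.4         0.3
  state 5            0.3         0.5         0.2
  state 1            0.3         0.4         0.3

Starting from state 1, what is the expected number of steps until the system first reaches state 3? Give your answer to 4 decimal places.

3.3333

Let t(s) be the expected number of steps to first reach state 3 from state s, with t(state 3) = 0. Conditioning on the first step:
t(state 5) = 1 + 0.5·t(state 5) + 0.2·t(state 1)
t(state 1) = 1 + 0.4·t(state 5) + 0.3·t(state 1)
Solving: t(state 5) = 3.3333, t(state 1) = 3.3333.
Expected steps from state 1 to state 3: 3.3333.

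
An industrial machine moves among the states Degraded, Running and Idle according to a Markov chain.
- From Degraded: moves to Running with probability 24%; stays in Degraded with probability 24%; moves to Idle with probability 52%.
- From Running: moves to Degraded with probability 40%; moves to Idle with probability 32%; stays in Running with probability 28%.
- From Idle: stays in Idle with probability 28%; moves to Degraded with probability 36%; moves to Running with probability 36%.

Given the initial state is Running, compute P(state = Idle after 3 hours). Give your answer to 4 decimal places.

Propagate the distribution vector 3 hours from Running.
After 0 hours: (0.0000, 1.0000, 0.0000)
After 1 hour: (0.4000, 0.2800, 0.3200)
After 2 hours: (0.3232, 0.2896, 0.3872)
After 3 hours: (0.3328, 0.2980, 0.3692)
P(in Idle after 3 hours) = 0.3692

0.3692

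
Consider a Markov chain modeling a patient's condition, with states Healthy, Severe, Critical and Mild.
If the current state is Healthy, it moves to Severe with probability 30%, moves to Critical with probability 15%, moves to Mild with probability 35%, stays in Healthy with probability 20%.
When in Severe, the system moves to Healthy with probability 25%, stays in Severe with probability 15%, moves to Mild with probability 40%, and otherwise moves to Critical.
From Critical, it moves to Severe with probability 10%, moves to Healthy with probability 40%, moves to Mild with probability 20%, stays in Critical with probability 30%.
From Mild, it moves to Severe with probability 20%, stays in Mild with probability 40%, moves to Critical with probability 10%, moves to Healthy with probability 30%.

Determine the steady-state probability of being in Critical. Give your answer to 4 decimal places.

Let the stationary distribution be π with π = πP and π_1 + π_2 + π_3 + π_4 = 1.
π_1 = 0.2·π_1 + 0.25·π_2 + 0.4·π_3 + 0.3·π_4
π_2 = 0.3·π_1 + 0.15·π_2 + 0.1·π_3 + 0.2·π_4
π_3 = 0.15·π_1 + 0.2·π_2 + 0.3·π_3 + 0.1·π_4
Solving with the normalization constraint gives π = (0.2788, 0.2011, 0.1676, 0.3525).
So the stationary probability of Critical is 0.1676.

0.1676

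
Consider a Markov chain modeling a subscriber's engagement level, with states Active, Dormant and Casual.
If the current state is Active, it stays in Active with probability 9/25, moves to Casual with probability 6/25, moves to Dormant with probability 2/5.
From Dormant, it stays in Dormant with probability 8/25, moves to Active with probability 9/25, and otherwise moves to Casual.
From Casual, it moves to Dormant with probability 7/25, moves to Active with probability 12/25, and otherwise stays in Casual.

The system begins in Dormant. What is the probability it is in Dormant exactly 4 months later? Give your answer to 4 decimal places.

0.3407

Propagate the distribution vector 4 months from Dormant.
After 0 months: (0.0000, 1.0000, 0.0000)
After 1 month: (0.3600, 0.3200, 0.3200)
After 2 months: (0.3984, 0.3360, 0.2656)
After 3 months: (0.3919, 0.3412, 0.2669)
After 4 months: (0.3920, 0.3407, 0.2673)
P(in Dormant after 4 months) = 0.3407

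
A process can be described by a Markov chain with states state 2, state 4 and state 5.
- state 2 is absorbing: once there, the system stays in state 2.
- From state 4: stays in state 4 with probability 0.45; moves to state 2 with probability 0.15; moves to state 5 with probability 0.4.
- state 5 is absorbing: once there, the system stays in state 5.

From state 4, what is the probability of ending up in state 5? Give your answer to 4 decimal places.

0.7273

Let h(s) be the probability of absorption at state 5 starting from transient state s. Then h(state 5) = 1 and h(state 2) = 0. By first-step analysis:
h(state 4) = 0.15·0 + 0.45·h(state 4) + 0.4·1
Solving: h(state 4) = 0.7273.
Starting from state 4, the probability is 0.7273.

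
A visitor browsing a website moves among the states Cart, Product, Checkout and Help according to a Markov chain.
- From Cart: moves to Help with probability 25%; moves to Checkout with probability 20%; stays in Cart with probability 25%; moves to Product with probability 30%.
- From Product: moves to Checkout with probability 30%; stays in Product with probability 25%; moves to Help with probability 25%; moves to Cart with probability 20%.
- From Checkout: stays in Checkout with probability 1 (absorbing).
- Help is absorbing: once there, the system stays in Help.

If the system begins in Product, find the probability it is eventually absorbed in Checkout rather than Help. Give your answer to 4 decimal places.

Let h(s) be the probability of absorption at Checkout starting from transient state s. Then h(Checkout) = 1 and h(Help) = 0. By first-step analysis:
h(Cart) = 0.25·h(Cart) + 0.3·h(Product) + 0.2·1 + 0.25·0
h(Product) = 0.2·h(Cart) + 0.25·h(Product) + 0.3·1 + 0.25·0
Solving: h(Cart) = 0.4776, h(Product) = 0.5274.
Starting from Product, the probability is 0.5274.

0.5274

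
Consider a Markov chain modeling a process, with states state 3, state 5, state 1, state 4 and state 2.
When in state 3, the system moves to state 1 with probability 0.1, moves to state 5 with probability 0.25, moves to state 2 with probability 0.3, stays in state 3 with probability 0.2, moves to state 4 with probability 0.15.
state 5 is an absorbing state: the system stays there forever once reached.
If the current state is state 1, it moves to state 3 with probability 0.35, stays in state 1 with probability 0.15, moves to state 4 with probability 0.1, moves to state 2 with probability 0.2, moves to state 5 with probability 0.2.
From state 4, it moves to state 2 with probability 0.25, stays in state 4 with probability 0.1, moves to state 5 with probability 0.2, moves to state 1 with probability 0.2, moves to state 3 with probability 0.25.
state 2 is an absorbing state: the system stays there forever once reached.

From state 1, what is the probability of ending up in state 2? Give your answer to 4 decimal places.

0.5227

Let h(s) be the probability of absorption at state 2 starting from transient state s. Then h(state 2) = 1 and h(state 5) = 0. By first-step analysis:
h(state 3) = 0.2·h(state 3) + 0.25·0 + 0.1·h(state 1) + 0.15·h(state 4) + 0.3·1
h(state 1) = 0.35·h(state 3) + 0.2·0 + 0.15·h(state 1) + 0.1·h(state 4) + 0.2·1
h(state 4) = 0.25·h(state 3) + 0.2·0 + 0.2·h(state 1) + 0.1·h(state 4) + 0.25·1
Solving: h(state 3) = 0.5425, h(state 1) = 0.5227, h(state 4) = 0.5446.
Starting from state 1, the probability is 0.5227.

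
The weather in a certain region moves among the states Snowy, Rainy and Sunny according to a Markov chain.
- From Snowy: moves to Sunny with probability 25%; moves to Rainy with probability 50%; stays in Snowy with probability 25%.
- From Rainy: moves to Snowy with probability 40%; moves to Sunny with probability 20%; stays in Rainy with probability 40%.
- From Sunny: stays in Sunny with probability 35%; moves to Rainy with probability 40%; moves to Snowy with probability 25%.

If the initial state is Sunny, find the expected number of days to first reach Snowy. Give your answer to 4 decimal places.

Let t(s) be the expected number of days to first reach Snowy from state s, with t(Snowy) = 0. Conditioning on the first day:
t(Rainy) = 1 + 0.4·t(Rainy) + 0.2·t(Sunny)
t(Sunny) = 1 + 0.4·t(Rainy) + 0.35·t(Sunny)
Solving: t(Rainy) = 2.7419, t(Sunny) = 3.2258.
Expected days from Sunny to Snowy: 3.2258.

3.2258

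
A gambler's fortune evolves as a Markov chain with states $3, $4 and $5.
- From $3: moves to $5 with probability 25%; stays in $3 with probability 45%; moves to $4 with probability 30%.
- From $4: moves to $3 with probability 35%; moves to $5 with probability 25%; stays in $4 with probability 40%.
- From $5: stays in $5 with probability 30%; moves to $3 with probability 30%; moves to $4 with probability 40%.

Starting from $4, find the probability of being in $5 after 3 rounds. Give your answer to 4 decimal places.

Propagate the distribution vector 3 rounds from $4.
After 0 rounds: (0.0000, 1.0000, 0.0000)
After 1 round: (0.3500, 0.4000, 0.2500)
After 2 rounds: (0.3725, 0.3650, 0.2625)
After 3 rounds: (0.3741, 0.3628, 0.2631)
P(in $5 after 3 rounds) = 0.2631

0.2631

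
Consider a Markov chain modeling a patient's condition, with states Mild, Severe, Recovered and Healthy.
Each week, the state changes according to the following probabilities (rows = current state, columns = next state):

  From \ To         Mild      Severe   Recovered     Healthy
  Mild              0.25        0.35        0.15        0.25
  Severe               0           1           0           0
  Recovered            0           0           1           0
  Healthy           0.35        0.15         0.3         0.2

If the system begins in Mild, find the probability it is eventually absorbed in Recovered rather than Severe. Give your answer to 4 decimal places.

0.3805

Let h(s) be the probability of absorption at Recovered starting from transient state s. Then h(Recovered) = 1 and h(Severe) = 0. By first-step analysis:
h(Mild) = 0.25·h(Mild) + 0.35·0 + 0.15·1 + 0.25·h(Healthy)
h(Healthy) = 0.35·h(Mild) + 0.15·0 + 0.3·1 + 0.2·h(Healthy)
Solving: h(Mild) = 0.3805, h(Healthy) = 0.5415.
Starting from Mild, the probability is 0.3805.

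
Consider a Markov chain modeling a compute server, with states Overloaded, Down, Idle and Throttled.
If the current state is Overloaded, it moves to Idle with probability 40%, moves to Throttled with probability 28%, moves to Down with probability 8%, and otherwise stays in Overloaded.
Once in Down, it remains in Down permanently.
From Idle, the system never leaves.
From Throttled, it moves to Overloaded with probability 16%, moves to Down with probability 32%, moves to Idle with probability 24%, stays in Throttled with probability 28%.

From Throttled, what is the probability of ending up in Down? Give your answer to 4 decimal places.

Let h(s) be the probability of absorption at Down starting from transient state s. Then h(Down) = 1 and h(Idle) = 0. By first-step analysis:
h(Overloaded) = 0.24·h(Overloaded) + 0.08·1 + 0.4·0 + 0.28·h(Throttled)
h(Throttled) = 0.16·h(Overloaded) + 0.32·1 + 0.24·0 + 0.28·h(Throttled)
Solving: h(Overloaded) = 0.2930, h(Throttled) = 0.5096.
Starting from Throttled, the probability is 0.5096.

0.5096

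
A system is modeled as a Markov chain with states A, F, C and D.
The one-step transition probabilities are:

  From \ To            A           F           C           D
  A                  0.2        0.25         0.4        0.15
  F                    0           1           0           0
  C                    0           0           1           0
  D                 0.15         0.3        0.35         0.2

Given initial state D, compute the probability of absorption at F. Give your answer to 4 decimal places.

0.4494

Let h(s) be the probability of absorption at F starting from transient state s. Then h(F) = 1 and h(C) = 0. By first-step analysis:
h(A) = 0.2·h(A) + 0.25·1 + 0.4·0 + 0.15·h(D)
h(D) = 0.15·h(A) + 0.3·1 + 0.35·0 + 0.2·h(D)
Solving: h(A) = 0.3968, h(D) = 0.4494.
Starting from D, the probability is 0.4494.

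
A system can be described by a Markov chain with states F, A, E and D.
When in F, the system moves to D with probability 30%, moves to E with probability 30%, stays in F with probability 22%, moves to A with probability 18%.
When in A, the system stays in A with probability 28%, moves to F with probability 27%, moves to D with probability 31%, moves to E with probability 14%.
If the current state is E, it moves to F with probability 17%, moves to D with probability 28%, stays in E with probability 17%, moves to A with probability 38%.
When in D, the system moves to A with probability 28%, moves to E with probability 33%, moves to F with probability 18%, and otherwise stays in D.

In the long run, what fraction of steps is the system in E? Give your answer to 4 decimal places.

0.2328

Let the stationary distribution be π with π = πP and π_1 + π_2 + π_3 + π_4 = 1.
π_1 = 0.22·π_1 + 0.27·π_2 + 0.17·π_3 + 0.18·π_4
π_2 = 0.18·π_1 + 0.28·π_2 + 0.38·π_3 + 0.28·π_4
π_3 = 0.3·π_1 + 0.14·π_2 + 0.17·π_3 + 0.33·π_4
Solving with the normalization constraint gives π = (0.2115, 0.2821, 0.2328, 0.2735).
So the stationary probability of E is 0.2328.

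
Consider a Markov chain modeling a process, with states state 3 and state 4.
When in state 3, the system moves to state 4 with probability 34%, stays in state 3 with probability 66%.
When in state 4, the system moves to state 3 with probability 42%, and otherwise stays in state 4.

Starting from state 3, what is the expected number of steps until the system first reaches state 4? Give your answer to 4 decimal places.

2.9412

Let t(s) be the expected number of steps to first reach state 4 from state s, with t(state 4) = 0. Conditioning on the first step:
t(state 3) = 1 + 0.66·t(state 3)
Solving: t(state 3) = 2.9412.
Expected steps from state 3 to state 4: 2.9412.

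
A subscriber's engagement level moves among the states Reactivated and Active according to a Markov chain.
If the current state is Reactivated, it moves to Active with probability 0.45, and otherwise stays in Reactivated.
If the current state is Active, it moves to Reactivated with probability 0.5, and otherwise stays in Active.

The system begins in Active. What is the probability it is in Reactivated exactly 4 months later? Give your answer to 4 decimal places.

Propagate the distribution vector 4 months from Active.
After 0 months: (0.0000, 1.0000)
After 1 month: (0.5000, 0.5000)
After 2 months: (0.5250, 0.4750)
After 3 months: (0.5263, 0.4738)
After 4 months: (0.5263, 0.4737)
P(in Reactivated after 4 months) = 0.5263

0.5263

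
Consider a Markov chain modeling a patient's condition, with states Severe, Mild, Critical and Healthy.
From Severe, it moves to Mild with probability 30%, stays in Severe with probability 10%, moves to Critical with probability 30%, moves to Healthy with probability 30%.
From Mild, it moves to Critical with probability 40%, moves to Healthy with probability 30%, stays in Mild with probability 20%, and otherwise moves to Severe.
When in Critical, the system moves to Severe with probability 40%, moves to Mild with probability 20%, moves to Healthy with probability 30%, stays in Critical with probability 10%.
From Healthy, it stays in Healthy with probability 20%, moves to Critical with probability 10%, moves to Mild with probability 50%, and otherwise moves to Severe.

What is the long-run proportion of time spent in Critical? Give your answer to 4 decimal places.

0.2297

Let the stationary distribution be π with π = πP and π_1 + π_2 + π_3 + π_4 = 1.
π_1 = 0.1·π_1 + 0.1·π_2 + 0.4·π_3 + 0.2·π_4
π_2 = 0.3·π_1 + 0.2·π_2 + 0.2·π_3 + 0.5·π_4
π_3 = 0.3·π_1 + 0.4·π_2 + 0.1·π_3 + 0.1·π_4
Solving with the normalization constraint gives π = (0.1962, 0.3014, 0.2297, 0.2727).
So the stationary probability of Critical is 0.2297.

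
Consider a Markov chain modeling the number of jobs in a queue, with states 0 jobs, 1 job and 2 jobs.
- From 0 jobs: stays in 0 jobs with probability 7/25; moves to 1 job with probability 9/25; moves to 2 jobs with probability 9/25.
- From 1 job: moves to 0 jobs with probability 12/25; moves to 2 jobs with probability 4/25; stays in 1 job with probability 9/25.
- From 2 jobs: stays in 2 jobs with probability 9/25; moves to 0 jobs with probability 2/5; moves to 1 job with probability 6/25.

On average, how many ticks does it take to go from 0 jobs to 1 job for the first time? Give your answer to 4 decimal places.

3.1566

Let t(s) be the expected number of ticks to first reach 1 job from state s, with t(1 job) = 0. Conditioning on the first tick:
t(0 jobs) = 1 + 0.28·t(0 jobs) + 0.36·t(2 jobs)
t(2 jobs) = 1 + 0.4·t(0 jobs) + 0.36·t(2 jobs)
Solving: t(0 jobs) = 3.1566, t(2 jobs) = 3.5354.
Expected ticks from 0 jobs to 1 job: 3.1566.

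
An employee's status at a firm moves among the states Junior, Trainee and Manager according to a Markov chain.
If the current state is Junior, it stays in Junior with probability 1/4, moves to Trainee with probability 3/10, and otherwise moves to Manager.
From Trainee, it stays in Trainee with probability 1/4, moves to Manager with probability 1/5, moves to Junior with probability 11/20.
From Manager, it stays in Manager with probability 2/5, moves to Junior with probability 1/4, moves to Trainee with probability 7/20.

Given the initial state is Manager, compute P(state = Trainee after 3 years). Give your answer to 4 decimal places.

0.3020

Propagate the distribution vector 3 years from Manager.
After 0 years: (0.0000, 0.0000, 1.0000)
After 1 year: (0.2500, 0.3500, 0.4000)
After 2 years: (0.3550, 0.3025, 0.3425)
After 3 years: (0.3408, 0.3020, 0.3573)
P(in Trainee after 3 years) = 0.3020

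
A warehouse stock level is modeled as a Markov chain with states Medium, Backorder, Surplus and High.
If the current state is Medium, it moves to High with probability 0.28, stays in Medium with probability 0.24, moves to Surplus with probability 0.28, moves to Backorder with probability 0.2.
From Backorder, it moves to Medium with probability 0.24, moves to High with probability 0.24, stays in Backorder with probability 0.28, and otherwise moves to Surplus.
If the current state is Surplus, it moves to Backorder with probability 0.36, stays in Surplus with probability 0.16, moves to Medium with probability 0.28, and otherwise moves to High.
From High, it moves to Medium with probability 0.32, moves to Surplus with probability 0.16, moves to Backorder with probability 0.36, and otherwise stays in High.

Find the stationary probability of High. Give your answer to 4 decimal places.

0.2241

Let the stationary distribution be π with π = πP and π_1 + π_2 + π_3 + π_4 = 1.
π_1 = 0.24·π_1 + 0.24·π_2 + 0.28·π_3 + 0.32·π_4
π_2 = 0.2·π_1 + 0.28·π_2 + 0.36·π_3 + 0.36·π_4
π_3 = 0.28·π_1 + 0.24·π_2 + 0.16·π_3 + 0.16·π_4
Solving with the normalization constraint gives π = (0.2665, 0.2938, 0.2155, 0.2241).
So the stationary probability of High is 0.2241.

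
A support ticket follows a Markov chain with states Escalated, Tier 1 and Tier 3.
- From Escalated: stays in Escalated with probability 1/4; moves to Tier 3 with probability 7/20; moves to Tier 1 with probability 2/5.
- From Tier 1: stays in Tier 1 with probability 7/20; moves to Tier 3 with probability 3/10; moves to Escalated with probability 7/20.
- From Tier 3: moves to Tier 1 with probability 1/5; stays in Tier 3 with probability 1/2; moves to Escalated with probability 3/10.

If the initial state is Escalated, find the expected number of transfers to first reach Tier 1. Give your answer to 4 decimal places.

Let t(s) be the expected number of transfers to first reach Tier 1 from state s, with t(Tier 1) = 0. Conditioning on the first transfer:
t(Escalated) = 1 + 0.25·t(Escalated) + 0.35·t(Tier 3)
t(Tier 3) = 1 + 0.3·t(Escalated) + 0.5·t(Tier 3)
Solving: t(Escalated) = 3.1481, t(Tier 3) = 3.8889.
Expected transfers from Escalated to Tier 1: 3.1481.

3.1481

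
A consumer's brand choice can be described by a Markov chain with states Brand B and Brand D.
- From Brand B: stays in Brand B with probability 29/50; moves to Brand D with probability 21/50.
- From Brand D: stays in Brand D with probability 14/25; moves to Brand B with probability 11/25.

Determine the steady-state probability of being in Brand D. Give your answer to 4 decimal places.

Let the stationary distribution be π with π = πP and π_1 + π_2 = 1.
π_1 = 0.58·π_1 + 0.44·π_2
Solving with the normalization constraint gives π = (0.5116, 0.4884).
So the stationary probability of Brand D is 0.4884.

0.4884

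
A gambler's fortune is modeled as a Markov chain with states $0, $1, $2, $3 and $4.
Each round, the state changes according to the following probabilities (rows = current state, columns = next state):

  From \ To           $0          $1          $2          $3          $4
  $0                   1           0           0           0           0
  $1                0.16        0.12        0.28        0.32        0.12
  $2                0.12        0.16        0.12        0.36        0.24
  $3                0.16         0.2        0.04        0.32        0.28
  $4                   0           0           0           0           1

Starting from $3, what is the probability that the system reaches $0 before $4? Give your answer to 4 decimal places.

Let h(s) be the probability of absorption at $0 starting from transient state s. Then h($0) = 1 and h($4) = 0. By first-step analysis:
h($1) = 0.16·1 + 0.12·h($1) + 0.28·h($2) + 0.32·h($3) + 0.12·0
h($2) = 0.12·1 + 0.16·h($1) + 0.12·h($2) + 0.36·h($3) + 0.24·0
h($3) = 0.16·1 + 0.2·h($1) + 0.04·h($2) + 0.32·h($3) + 0.28·0
Solving: h($1) = 0.4421, h($2) = 0.3752, h($3) = 0.3874.
Starting from $3, the probability is 0.3874.

0.3874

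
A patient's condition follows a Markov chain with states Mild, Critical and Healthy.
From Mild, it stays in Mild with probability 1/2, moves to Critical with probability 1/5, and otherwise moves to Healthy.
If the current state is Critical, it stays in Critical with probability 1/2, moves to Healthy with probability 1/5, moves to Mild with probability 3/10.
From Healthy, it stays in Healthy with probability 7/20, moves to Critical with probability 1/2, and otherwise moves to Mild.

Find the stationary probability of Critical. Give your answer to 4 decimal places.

0.4029

Let the stationary distribution be π with π = πP and π_1 + π_2 + π_3 = 1.
π_1 = 0.5·π_1 + 0.3·π_2 + 0.15·π_3
π_2 = 0.2·π_1 + 0.5·π_2 + 0.5·π_3
Solving with the normalization constraint gives π = (0.3237, 0.4029, 0.2734).
So the stationary probability of Critical is 0.4029.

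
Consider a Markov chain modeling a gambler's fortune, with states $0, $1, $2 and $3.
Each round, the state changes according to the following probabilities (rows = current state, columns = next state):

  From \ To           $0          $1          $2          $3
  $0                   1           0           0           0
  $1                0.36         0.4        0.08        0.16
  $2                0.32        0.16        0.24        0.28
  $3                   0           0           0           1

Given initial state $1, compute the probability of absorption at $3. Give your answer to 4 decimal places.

Let h(s) be the probability of absorption at $3 starting from transient state s. Then h($3) = 1 and h($0) = 0. By first-step analysis:
h($1) = 0.36·0 + 0.4·h($1) + 0.08·h($2) + 0.16·1
h($2) = 0.32·0 + 0.16·h($1) + 0.24·h($2) + 0.28·1
Solving: h($1) = 0.3249, h($2) = 0.4368.
Starting from $1, the probability is 0.3249.

0.3249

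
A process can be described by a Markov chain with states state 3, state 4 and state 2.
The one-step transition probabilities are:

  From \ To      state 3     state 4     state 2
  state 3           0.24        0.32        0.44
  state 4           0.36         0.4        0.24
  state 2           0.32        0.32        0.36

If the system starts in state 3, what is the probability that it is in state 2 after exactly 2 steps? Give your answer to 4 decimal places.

Sum over the intermediate state after 1 step:
P = P(state 3→state 3)·P(state 3→state 2) + P(state 3→state 4)·P(state 4→state 2) + P(state 3→state 2)·P(state 2→state 2)
  = 0.24×0.44 + 0.32×0.24 + 0.44×0.36
  = 0.1056 + 0.0768 + 0.1584 = 0.3408

0.3408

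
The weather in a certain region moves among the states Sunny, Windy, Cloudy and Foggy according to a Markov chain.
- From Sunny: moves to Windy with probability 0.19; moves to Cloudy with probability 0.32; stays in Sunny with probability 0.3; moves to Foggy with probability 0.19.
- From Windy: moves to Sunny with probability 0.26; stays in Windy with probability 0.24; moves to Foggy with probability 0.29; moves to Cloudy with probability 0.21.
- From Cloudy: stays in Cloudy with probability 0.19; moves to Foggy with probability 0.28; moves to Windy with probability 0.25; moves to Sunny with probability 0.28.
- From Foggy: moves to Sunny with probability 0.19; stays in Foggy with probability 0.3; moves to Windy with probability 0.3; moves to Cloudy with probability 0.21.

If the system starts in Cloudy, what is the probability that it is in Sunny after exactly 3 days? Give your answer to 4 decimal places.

Propagate the distribution vector 3 days from Cloudy.
After 0 days: (0.0000, 0.0000, 1.0000, 0.0000)
After 1 day: (0.2800, 0.2500, 0.1900, 0.2800)
After 2 days: (0.2554, 0.2447, 0.2370, 0.2629)
After 3 days: (0.2566, 0.2454, 0.2334, 0.2647)
P(in Sunny after 3 days) = 0.2566

0.2566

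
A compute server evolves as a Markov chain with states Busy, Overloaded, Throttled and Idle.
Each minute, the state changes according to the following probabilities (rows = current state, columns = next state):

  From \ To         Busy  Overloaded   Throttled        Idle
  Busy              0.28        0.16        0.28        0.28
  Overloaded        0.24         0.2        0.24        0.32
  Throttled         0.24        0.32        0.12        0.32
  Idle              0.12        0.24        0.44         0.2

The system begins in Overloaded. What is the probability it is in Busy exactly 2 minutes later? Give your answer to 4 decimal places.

Propagate the distribution vector 2 minutes from Overloaded.
After 0 minutes: (0.0000, 1.0000, 0.0000, 0.0000)
After 1 minute: (0.2400, 0.2000, 0.2400, 0.3200)
After 2 minutes: (0.2112, 0.2320, 0.2848, 0.2720)
P(in Busy after 2 minutes) = 0.2112

0.2112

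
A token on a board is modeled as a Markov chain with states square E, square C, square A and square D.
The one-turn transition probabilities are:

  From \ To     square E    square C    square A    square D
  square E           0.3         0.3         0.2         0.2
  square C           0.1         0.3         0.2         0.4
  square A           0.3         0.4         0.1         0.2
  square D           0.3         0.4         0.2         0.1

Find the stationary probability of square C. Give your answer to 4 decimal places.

0.3426

Let the stationary distribution be π with π = πP and π_1 + π_2 + π_3 + π_4 = 1.
π_1 = 0.3·π_1 + 0.1·π_2 + 0.3·π_3 + 0.3·π_4
π_2 = 0.3·π_1 + 0.3·π_2 + 0.4·π_3 + 0.4·π_4
π_3 = 0.2·π_1 + 0.2·π_2 + 0.1·π_3 + 0.2·π_4
Solving with the normalization constraint gives π = (0.2315, 0.3426, 0.1818, 0.2441).
So the stationary probability of square C is 0.3426.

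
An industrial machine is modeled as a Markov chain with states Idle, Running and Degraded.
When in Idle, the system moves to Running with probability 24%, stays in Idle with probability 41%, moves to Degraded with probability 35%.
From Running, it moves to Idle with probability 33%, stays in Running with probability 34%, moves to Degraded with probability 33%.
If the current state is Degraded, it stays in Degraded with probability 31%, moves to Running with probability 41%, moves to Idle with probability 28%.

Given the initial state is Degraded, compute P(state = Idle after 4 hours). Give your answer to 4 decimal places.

0.3407

Propagate the distribution vector 4 hours from Degraded.
After 0 hours: (0.0000, 0.0000, 1.0000)
After 1 hour: (0.2800, 0.4100, 0.3100)
After 2 hours: (0.3369, 0.3337, 0.3294)
After 3 hours: (0.3405, 0.3294, 0.3302)
After 4 hours: (0.3407, 0.3291, 0.3302)
P(in Idle after 4 hours) = 0.3407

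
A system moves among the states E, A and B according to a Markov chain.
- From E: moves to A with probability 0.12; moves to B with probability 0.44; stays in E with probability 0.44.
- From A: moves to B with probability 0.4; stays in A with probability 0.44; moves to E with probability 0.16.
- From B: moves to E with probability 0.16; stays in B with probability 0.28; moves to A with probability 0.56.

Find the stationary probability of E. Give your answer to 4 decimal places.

Let the stationary distribution be π with π = πP and π_1 + π_2 + π_3 = 1.
π_1 = 0.44·π_1 + 0.16·π_2 + 0.16·π_3
π_2 = 0.12·π_1 + 0.44·π_2 + 0.56·π_3
Solving with the normalization constraint gives π = (0.2222, 0.4127, 0.3651).
So the stationary probability of E is 0.2222.

0.2222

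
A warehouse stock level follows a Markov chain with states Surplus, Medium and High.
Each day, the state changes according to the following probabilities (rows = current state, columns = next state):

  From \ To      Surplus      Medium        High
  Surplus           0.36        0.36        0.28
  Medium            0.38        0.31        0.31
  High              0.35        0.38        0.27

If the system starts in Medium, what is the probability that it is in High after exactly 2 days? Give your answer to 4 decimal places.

0.2862

Sum over the intermediate state after 1 day:
P = P(Medium→Surplus)·P(Surplus→High) + P(Medium→Medium)·P(Medium→High) + P(Medium→High)·P(High→High)
  = 0.38×0.28 + 0.31×0.31 + 0.31×0.27
  = 0.1064 + 0.0961 + 0.0837 = 0.2862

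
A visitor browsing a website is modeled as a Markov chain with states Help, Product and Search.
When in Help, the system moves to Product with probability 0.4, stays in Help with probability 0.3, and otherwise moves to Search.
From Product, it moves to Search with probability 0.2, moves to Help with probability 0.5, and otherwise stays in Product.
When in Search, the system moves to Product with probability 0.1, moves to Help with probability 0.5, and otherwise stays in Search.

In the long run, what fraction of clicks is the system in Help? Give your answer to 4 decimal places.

Let the stationary distribution be π with π = πP and π_1 + π_2 + π_3 = 1.
π_1 = 0.3·π_1 + 0.5·π_2 + 0.5·π_3
π_2 = 0.4·π_1 + 0.3·π_2 + 0.1·π_3
Solving with the normalization constraint gives π = (0.4167, 0.2813, 0.3021).
So the stationary probability of Help is 0.4167.

0.4167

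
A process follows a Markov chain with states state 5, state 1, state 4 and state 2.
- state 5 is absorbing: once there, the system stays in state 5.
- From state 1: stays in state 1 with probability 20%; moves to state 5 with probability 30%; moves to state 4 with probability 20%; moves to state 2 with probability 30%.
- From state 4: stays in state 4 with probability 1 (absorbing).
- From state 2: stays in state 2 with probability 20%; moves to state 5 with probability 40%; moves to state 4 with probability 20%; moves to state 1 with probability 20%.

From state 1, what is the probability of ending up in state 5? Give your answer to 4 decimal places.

Let h(s) be the probability of absorption at state 5 starting from transient state s. Then h(state 5) = 1 and h(state 4) = 0. By first-step analysis:
h(state 1) = 0.3·1 + 0.2·h(state 1) + 0.2·0 + 0.3·h(state 2)
h(state 2) = 0.4·1 + 0.2·h(state 1) + 0.2·0 + 0.2·h(state 2)
Solving: h(state 1) = 0.6207, h(state 2) = 0.6552.
Starting from state 1, the probability is 0.6207.

0.6207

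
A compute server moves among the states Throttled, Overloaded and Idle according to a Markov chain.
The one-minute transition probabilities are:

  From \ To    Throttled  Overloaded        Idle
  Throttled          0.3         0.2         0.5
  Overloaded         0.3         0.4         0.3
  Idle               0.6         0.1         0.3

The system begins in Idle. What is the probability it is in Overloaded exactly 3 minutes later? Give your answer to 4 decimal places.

Propagate the distribution vector 3 minutes from Idle.
After 0 minutes: (0.0000, 0.0000, 1.0000)
After 1 minute: (0.6000, 0.1000, 0.3000)
After 2 minutes: (0.3900, 0.1900, 0.4200)
After 3 minutes: (0.4260, 0.1960, 0.3780)
P(in Overloaded after 3 minutes) = 0.1960

0.1960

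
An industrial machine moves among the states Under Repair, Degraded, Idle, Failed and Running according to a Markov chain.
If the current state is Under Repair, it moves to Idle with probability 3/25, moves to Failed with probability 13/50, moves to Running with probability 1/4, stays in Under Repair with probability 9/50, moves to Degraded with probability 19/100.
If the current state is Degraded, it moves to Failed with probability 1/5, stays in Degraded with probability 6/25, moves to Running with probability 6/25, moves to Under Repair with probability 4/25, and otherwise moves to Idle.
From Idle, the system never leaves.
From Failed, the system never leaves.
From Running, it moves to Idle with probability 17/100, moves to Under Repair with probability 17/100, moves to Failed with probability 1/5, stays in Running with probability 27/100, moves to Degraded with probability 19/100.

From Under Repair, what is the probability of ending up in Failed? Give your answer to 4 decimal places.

0.6234

Let h(s) be the probability of absorption at Failed starting from transient state s. Then h(Failed) = 1 and h(Idle) = 0. By first-step analysis:
h(Under Repair) = 0.18·h(Under Repair) + 0.19·h(Degraded) + 0.12·0 + 0.26·1 + 0.25·h(Running)
h(Degraded) = 0.16·h(Under Repair) + 0.24·h(Degraded) + 0.16·0 + 0.2·1 + 0.24·h(Running)
h(Running) = 0.17·h(Under Repair) + 0.19·h(Degraded) + 0.17·0 + 0.2·1 + 0.27·h(Running)
Solving: h(Under Repair) = 0.6234, h(Degraded) = 0.5739, h(Running) = 0.5685.
Starting from Under Repair, the probability is 0.6234.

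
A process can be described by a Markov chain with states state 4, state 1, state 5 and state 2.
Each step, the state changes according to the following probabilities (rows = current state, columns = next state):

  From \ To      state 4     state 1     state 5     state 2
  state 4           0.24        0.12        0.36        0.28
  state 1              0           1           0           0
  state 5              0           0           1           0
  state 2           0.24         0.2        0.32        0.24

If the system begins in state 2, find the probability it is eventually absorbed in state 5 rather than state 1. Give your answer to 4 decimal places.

Let h(s) be the probability of absorption at state 5 starting from transient state s. Then h(state 5) = 1 and h(state 1) = 0. By first-step analysis:
h(state 4) = 0.24·h(state 4) + 0.12·0 + 0.36·1 + 0.28·h(state 2)
h(state 2) = 0.24·h(state 4) + 0.2·0 + 0.32·1 + 0.24·h(state 2)
Solving: h(state 4) = 0.7116, h(state 2) = 0.6458.
Starting from state 2, the probability is 0.6458.

0.6458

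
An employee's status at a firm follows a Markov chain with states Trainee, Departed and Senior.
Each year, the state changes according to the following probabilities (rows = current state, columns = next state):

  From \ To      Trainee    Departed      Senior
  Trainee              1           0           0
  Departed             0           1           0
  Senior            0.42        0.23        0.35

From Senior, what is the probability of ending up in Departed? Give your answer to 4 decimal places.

Let h(s) be the probability of absorption at Departed starting from transient state s. Then h(Departed) = 1 and h(Trainee) = 0. By first-step analysis:
h(Senior) = 0.42·0 + 0.23·1 + 0.35·h(Senior)
Solving: h(Senior) = 0.3538.
Starting from Senior, the probability is 0.3538.

0.3538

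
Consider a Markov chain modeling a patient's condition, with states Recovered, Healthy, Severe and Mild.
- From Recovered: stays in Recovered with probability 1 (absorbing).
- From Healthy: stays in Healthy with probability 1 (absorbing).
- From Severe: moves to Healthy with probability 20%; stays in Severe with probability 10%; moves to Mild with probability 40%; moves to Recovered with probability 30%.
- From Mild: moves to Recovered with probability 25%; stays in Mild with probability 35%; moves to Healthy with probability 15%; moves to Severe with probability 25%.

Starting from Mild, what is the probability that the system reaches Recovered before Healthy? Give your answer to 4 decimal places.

Let h(s) be the probability of absorption at Recovered starting from transient state s. Then h(Recovered) = 1 and h(Healthy) = 0. By first-step analysis:
h(Severe) = 0.3·1 + 0.2·0 + 0.1·h(Severe) + 0.4·h(Mild)
h(Mild) = 0.25·1 + 0.15·0 + 0.25·h(Severe) + 0.35·h(Mild)
Solving: h(Severe) = 0.6082, h(Mild) = 0.6186.
Starting from Mild, the probability is 0.6186.

0.6186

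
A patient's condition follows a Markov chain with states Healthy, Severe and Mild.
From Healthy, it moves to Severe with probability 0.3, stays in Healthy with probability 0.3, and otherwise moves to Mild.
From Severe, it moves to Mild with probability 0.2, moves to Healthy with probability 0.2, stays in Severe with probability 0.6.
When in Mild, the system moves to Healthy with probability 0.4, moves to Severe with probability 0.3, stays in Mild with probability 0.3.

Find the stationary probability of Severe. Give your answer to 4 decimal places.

0.4286

Let the stationary distribution be π with π = πP and π_1 + π_2 + π_3 = 1.
π_1 = 0.3·π_1 + 0.2·π_2 + 0.4·π_3
π_2 = 0.3·π_1 + 0.6·π_2 + 0.3·π_3
Solving with the normalization constraint gives π = (0.2857, 0.4286, 0.2857).
So the stationary probability of Severe is 0.4286.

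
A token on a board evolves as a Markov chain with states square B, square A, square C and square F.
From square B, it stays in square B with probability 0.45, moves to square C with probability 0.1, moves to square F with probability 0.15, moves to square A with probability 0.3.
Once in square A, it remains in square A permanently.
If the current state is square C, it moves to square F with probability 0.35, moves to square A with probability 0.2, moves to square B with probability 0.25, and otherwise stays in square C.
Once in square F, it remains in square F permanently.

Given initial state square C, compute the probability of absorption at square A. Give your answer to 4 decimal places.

Let h(s) be the probability of absorption at square A starting from transient state s. Then h(square A) = 1 and h(square F) = 0. By first-step analysis:
h(square B) = 0.45·h(square B) + 0.3·1 + 0.1·h(square C) + 0.15·0
h(square C) = 0.25·h(square B) + 0.2·1 + 0.2·h(square C) + 0.35·0
Solving: h(square B) = 0.6265, h(square C) = 0.4458.
Starting from square C, the probability is 0.4458.

0.4458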